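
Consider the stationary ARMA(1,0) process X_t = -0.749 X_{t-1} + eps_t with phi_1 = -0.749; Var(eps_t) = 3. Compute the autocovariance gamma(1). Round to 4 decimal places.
\gamma(1) = -5.1185

Multiply the model equation by X_{t-k} and take expectations. With theta_0 = psi_0 = 1 and psi_j the MA(infinity) weights, this gives
  gamma(k) - sum_i phi_i gamma(k-i) = c_k,
  c_k = sigma^2 * sum_{j=k..q} theta_j psi_{j-k}   (c_k = 0 for k > q),
using gamma(-m) = gamma(m).
Pure AR (q = 0): c_0 = sigma^2 = 3, c_k = 0 for k >= 1.
Equations for k = 0 and k = 1 (AR order 1):
  gamma(0) = phi_1 gamma(1) + c_0
  gamma(1) = phi_1 gamma(0) + c_1
Substituting the second into the first: gamma(0) (1 - phi_1^2) = c_0 + phi_1 c_1, so
  gamma(0) = c_0 / (1 - phi_1^2) = 3 / (1 - (-0.749)^2) = 3 / 0.438999 = 6.833729.
  gamma(1) = phi_1 gamma(0) = (-0.749)(6.833729) = -5.118463.
Therefore gamma(1) = -5.1185 (to 4 decimal places).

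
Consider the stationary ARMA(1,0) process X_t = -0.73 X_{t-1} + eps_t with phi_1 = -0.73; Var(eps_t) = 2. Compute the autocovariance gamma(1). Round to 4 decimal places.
\gamma(1) = -3.1257

Multiply the model equation by X_{t-k} and take expectations. With theta_0 = psi_0 = 1 and psi_j the MA(infinity) weights, this gives
  gamma(k) - sum_i phi_i gamma(k-i) = c_k,
  c_k = sigma^2 * sum_{j=k..q} theta_j psi_{j-k}   (c_k = 0 for k > q),
using gamma(-m) = gamma(m).
Pure AR (q = 0): c_0 = sigma^2 = 2, c_k = 0 for k >= 1.
Equations for k = 0 and k = 1 (AR order 1):
  gamma(0) = phi_1 gamma(1) + c_0
  gamma(1) = phi_1 gamma(0) + c_1
Substituting the second into the first: gamma(0) (1 - phi_1^2) = c_0 + phi_1 c_1, so
  gamma(0) = c_0 / (1 - phi_1^2) = 2 / (1 - (-0.73)^2) = 2 / 0.4671 = 4.281738.
  gamma(1) = phi_1 gamma(0) = (-0.73)(4.281738) = -3.125669.
Therefore gamma(1) = -3.1257 (to 4 decimal places).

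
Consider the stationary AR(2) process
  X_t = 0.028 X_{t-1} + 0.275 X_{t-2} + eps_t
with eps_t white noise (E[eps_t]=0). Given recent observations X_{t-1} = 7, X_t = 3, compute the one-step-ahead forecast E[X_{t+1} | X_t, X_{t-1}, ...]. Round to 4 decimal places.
E[X_{t+1} \mid \mathcal F_t] = 2.0090

For an AR(p) model X_t = c + sum_i phi_i X_{t-i} + eps_t, the
one-step-ahead conditional mean is
  E[X_{t+1} | X_t, ...] = c + sum_i phi_i X_{t+1-i}.
Substitute known values:
  E[X_{t+1} | ...] = (0.028) * (3) + (0.275) * (7)
                   = 2.0090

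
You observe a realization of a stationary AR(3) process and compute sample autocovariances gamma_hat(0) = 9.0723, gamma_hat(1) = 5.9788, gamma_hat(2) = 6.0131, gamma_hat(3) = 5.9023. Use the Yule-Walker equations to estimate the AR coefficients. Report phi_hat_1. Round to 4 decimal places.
\hat\phi_{1} = 0.2870

The Yule-Walker equations for an AR(p) process read, in matrix form,
  Gamma_p phi = r_p,   with   (Gamma_p)_{ij} = gamma(|i - j|),
                       (r_p)_i = gamma(i),   i,j = 1..p.
Substitute the sample gammas (Toeplitz matrix and right-hand side of size 3):
  Gamma_p = [[9.0723, 5.9788, 6.0131], [5.9788, 9.0723, 5.9788], [6.0131, 5.9788, 9.0723]]
  r_p     = [5.9788, 6.0131, 5.9023]
Written out (R1..R3):
  (R1) 9.0723 phi_1 + 5.9788 phi_2 + 6.0131 phi_3 = 5.9788
  (R2) 5.9788 phi_1 + 9.0723 phi_2 + 5.9788 phi_3 = 6.0131
  (R3) 6.0131 phi_1 + 5.9788 phi_2 + 9.0723 phi_3 = 5.9023
Gaussian elimination:
  R2 <- R2 - (5.9788/9.0723) R1 = R2 - (0.659017) R1:  5.132169 phi_2 + 2.016065 phi_3 = 2.072969
  R3 <- R3 - (6.0131/9.0723) R1 = R3 - (0.662798) R1:  2.016065 phi_2 + 5.086831 phi_3 = 1.939565
  R3 <- R3 - (2.016065/5.132169) R2 = R3 - (0.392829) R2:  4.294862 phi_3 = 1.125242
Back-substitution:
  phi_hat_3 = 1.125242 / 4.294862 = 0.261997
  phi_hat_2 = (2.072969 - (2.016065)(0.261997)) / 5.132169 = 0.300997
  phi_hat_1 = (5.9788 - (5.9788)(0.300997) - (6.0131)(0.261997)) / 9.0723 = 0.287004
So phi_hat = [0.2870, 0.3010, 0.2620].
Therefore phi_hat_1 = 0.2870.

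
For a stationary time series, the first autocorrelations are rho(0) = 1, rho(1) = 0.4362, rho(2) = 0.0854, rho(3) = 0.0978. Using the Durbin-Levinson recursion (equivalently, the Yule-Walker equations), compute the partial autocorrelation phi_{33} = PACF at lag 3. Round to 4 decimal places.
\phi_{33} = 0.1410

The PACF at lag k is phi_{kk}, the last component of the solution
to the Yule-Walker system G_k phi = r_k where
  (G_k)_{ij} = rho(|i - j|), (r_k)_i = rho(i), i,j = 1..k.
Equivalently, Durbin-Levinson gives phi_{kk} iteratively:
  phi_{11} = rho(1)
  phi_{kk} = [rho(k) - sum_{j=1..k-1} phi_{k-1,j} rho(k-j)]
            / [1 - sum_{j=1..k-1} phi_{k-1,j} rho(j)],
  phi_{k,j} = phi_{k-1,j} - phi_{kk} phi_{k-1,k-j},  j = 1..k-1.
Step k = 1:
  phi_11 = rho(1) = 0.4362.
Step k = 2:
  phi_22 = [rho(2) - phi_11 rho(1)] / [1 - phi_11 rho(1)] = [0.0854 - (0.4362)(0.4362)] / [1 - (0.4362)(0.4362)]
         = -0.10487044 / 0.80972956 = -0.129513.
  Update: phi_21 = phi_11 - phi_22 phi_11 = 0.4362 - (-0.129513)(0.4362) = 0.492694.
Step k = 3:
  phi_33 = [rho(3) - phi_21 rho(2) - phi_22 rho(1)] / [1 - phi_21 rho(1) - phi_22 rho(2)]
    numerator   = 0.0978 - (0.492694)(0.0854) - (-0.129513)(0.4362) = 0.11221751
    denominator = 1 - (0.492694)(0.4362) - (-0.129513)(0.0854) = 0.79614748
  phi_33 = 0.11221751 / 0.79614748 = 0.141.
Therefore phi_{33} = 0.1410.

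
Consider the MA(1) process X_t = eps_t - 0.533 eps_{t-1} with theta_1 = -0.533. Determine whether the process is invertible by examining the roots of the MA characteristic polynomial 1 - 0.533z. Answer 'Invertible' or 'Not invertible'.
\text{Invertible}

The MA(q) characteristic polynomial is P(z) = 1 - 0.533z.
Invertibility requires all roots to lie outside the unit circle, i.e. |z| > 1 for every root.
This is linear in z: 1 + (-0.533) z = 0  =>  z = -1/(-0.533) = 1.876173,  |z| = 1.876173.
Moduli of all roots: 1.8762.
All moduli strictly greater than 1? Yes.
Verdict: Invertible.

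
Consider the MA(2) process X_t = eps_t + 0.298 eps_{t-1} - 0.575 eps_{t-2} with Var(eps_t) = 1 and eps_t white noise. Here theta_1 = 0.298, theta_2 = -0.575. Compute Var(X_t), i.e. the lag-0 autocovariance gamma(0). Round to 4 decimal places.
\gamma(0) = 1.4194

For an MA(q) process X_t = eps_t + sum_i theta_i eps_{t-i} with
Var(eps_t) = sigma^2, the variance is
  gamma(0) = sigma^2 * (1 + sum_i theta_i^2).
  sum_i theta_i^2 = (0.298)^2 + (-0.575)^2 = 0.088804 + 0.330625 = 0.419429.
  gamma(0) = 1 * (1 + 0.419429) = 1 * 1.419429 = 1.419429, which rounds to 1.4194.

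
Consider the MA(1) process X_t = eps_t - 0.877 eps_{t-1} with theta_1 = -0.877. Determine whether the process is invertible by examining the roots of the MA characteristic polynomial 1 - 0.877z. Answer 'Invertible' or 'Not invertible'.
\text{Invertible}

The MA(q) characteristic polynomial is P(z) = 1 - 0.877z.
Invertibility requires all roots to lie outside the unit circle, i.e. |z| > 1 for every root.
This is linear in z: 1 + (-0.877) z = 0  =>  z = -1/(-0.877) = 1.140251,  |z| = 1.140251.
Moduli of all roots: 1.1403.
All moduli strictly greater than 1? Yes.
Verdict: Invertible.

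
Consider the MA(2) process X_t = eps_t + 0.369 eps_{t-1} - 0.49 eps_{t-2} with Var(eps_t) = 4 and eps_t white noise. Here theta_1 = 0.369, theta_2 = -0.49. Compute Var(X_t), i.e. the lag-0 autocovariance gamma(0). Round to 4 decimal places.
\gamma(0) = 5.5050

For an MA(q) process X_t = eps_t + sum_i theta_i eps_{t-i} with
Var(eps_t) = sigma^2, the variance is
  gamma(0) = sigma^2 * (1 + sum_i theta_i^2).
  sum_i theta_i^2 = (0.369)^2 + (-0.49)^2 = 0.136161 + 0.2401 = 0.376261.
  gamma(0) = 4 * (1 + 0.376261) = 4 * 1.376261 = 5.505044, which rounds to 5.5050.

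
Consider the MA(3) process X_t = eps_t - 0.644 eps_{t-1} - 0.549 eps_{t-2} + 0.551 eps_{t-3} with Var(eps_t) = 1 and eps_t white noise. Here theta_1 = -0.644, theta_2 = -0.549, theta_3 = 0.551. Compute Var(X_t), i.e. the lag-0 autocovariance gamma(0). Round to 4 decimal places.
\gamma(0) = 2.0197

For an MA(q) process X_t = eps_t + sum_i theta_i eps_{t-i} with
Var(eps_t) = sigma^2, the variance is
  gamma(0) = sigma^2 * (1 + sum_i theta_i^2).
  sum_i theta_i^2 = (-0.644)^2 + (-0.549)^2 + (0.551)^2 = 0.414736 + 0.301401 + 0.303601 = 1.019738.
  gamma(0) = 1 * (1 + 1.019738) = 1 * 2.019738 = 2.019738, which rounds to 2.0197.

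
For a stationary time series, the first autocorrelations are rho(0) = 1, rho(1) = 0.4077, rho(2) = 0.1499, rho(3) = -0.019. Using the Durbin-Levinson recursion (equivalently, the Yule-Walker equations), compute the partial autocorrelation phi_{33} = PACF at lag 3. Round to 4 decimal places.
\phi_{33} = -0.0880

The PACF at lag k is phi_{kk}, the last component of the solution
to the Yule-Walker system G_k phi = r_k where
  (G_k)_{ij} = rho(|i - j|), (r_k)_i = rho(i), i,j = 1..k.
Equivalently, Durbin-Levinson gives phi_{kk} iteratively:
  phi_{11} = rho(1)
  phi_{kk} = [rho(k) - sum_{j=1..k-1} phi_{k-1,j} rho(k-j)]
            / [1 - sum_{j=1..k-1} phi_{k-1,j} rho(j)],
  phi_{k,j} = phi_{k-1,j} - phi_{kk} phi_{k-1,k-j},  j = 1..k-1.
Step k = 1:
  phi_11 = rho(1) = 0.4077.
Step k = 2:
  phi_22 = [rho(2) - phi_11 rho(1)] / [1 - phi_11 rho(1)] = [0.1499 - (0.4077)(0.4077)] / [1 - (0.4077)(0.4077)]
         = -0.01631929 / 0.83378071 = -0.019573.
  Update: phi_21 = phi_11 - phi_22 phi_11 = 0.4077 - (-0.019573)(0.4077) = 0.41568.
Step k = 3:
  phi_33 = [rho(3) - phi_21 rho(2) - phi_22 rho(1)] / [1 - phi_21 rho(1) - phi_22 rho(2)]
    numerator   = -0.019 - (0.41568)(0.1499) - (-0.019573)(0.4077) = -0.07333063
    denominator = 1 - (0.41568)(0.4077) - (-0.019573)(0.1499) = 0.8334613
  phi_33 = -0.07333063 / 0.8334613 = -0.088.
Therefore phi_{33} = -0.0880.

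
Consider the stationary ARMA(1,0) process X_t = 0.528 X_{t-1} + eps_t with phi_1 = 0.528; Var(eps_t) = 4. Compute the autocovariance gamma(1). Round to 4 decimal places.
\gamma(1) = 2.9284

Multiply the model equation by X_{t-k} and take expectations. With theta_0 = psi_0 = 1 and psi_j the MA(infinity) weights, this gives
  gamma(k) - sum_i phi_i gamma(k-i) = c_k,
  c_k = sigma^2 * sum_{j=k..q} theta_j psi_{j-k}   (c_k = 0 for k > q),
using gamma(-m) = gamma(m).
Pure AR (q = 0): c_0 = sigma^2 = 4, c_k = 0 for k >= 1.
Equations for k = 0 and k = 1 (AR order 1):
  gamma(0) = phi_1 gamma(1) + c_0
  gamma(1) = phi_1 gamma(0) + c_1
Substituting the second into the first: gamma(0) (1 - phi_1^2) = c_0 + phi_1 c_1, so
  gamma(0) = c_0 / (1 - phi_1^2) = 4 / (1 - (0.528)^2) = 4 / 0.721216 = 5.546189.
  gamma(1) = phi_1 gamma(0) = (0.528)(5.546189) = 2.928388.
Therefore gamma(1) = 2.9284 (to 4 decimal places).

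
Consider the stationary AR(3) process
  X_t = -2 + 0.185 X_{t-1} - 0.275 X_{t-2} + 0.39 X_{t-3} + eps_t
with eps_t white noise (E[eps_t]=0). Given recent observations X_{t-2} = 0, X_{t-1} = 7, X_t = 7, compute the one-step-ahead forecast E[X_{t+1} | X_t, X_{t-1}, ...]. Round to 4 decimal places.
E[X_{t+1} \mid \mathcal F_t] = -2.6300

For an AR(p) model X_t = c + sum_i phi_i X_{t-i} + eps_t, the
one-step-ahead conditional mean is
  E[X_{t+1} | X_t, ...] = c + sum_i phi_i X_{t+1-i}.
Substitute known values:
  E[X_{t+1} | ...] = -2 + (0.185) * (7) + (-0.275) * (7) + (0.39) * (0)
                   = -2.6300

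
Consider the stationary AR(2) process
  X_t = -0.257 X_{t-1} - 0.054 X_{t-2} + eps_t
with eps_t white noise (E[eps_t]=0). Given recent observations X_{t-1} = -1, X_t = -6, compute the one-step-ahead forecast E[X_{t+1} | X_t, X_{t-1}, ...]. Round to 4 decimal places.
E[X_{t+1} \mid \mathcal F_t] = 1.5960

For an AR(p) model X_t = c + sum_i phi_i X_{t-i} + eps_t, the
one-step-ahead conditional mean is
  E[X_{t+1} | X_t, ...] = c + sum_i phi_i X_{t+1-i}.
Substitute known values:
  E[X_{t+1} | ...] = (-0.257) * (-6) + (-0.054) * (-1)
                   = 1.5960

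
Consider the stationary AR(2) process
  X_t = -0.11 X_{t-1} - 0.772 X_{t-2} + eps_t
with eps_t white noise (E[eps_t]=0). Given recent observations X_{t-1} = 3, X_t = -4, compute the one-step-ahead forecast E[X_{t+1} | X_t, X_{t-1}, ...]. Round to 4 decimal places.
E[X_{t+1} \mid \mathcal F_t] = -1.8760

For an AR(p) model X_t = c + sum_i phi_i X_{t-i} + eps_t, the
one-step-ahead conditional mean is
  E[X_{t+1} | X_t, ...] = c + sum_i phi_i X_{t+1-i}.
Substitute known values:
  E[X_{t+1} | ...] = (-0.11) * (-4) + (-0.772) * (3)
                   = -1.8760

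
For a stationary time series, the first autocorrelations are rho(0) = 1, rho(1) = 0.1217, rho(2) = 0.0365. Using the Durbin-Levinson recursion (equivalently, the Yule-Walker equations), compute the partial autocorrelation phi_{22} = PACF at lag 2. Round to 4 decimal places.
\phi_{22} = 0.0220

The PACF at lag k is phi_{kk}, the last component of the solution
to the Yule-Walker system G_k phi = r_k where
  (G_k)_{ij} = rho(|i - j|), (r_k)_i = rho(i), i,j = 1..k.
Equivalently, Durbin-Levinson gives phi_{kk} iteratively:
  phi_{11} = rho(1)
  phi_{kk} = [rho(k) - sum_{j=1..k-1} phi_{k-1,j} rho(k-j)]
            / [1 - sum_{j=1..k-1} phi_{k-1,j} rho(j)],
  phi_{k,j} = phi_{k-1,j} - phi_{kk} phi_{k-1,k-j},  j = 1..k-1.
Step k = 1:
  phi_11 = rho(1) = 0.1217.
Step k = 2:
  phi_22 = [rho(2) - phi_11 rho(1)] / [1 - phi_11 rho(1)] = [0.0365 - (0.1217)(0.1217)] / [1 - (0.1217)(0.1217)]
         = 0.02168911 / 0.98518911 = 0.022.
Therefore phi_{22} = 0.0220.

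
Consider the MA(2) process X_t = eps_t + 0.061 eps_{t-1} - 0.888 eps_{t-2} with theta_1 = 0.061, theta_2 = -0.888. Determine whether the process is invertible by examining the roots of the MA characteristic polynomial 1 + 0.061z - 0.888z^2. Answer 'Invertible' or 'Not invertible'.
\text{Invertible}

The MA(q) characteristic polynomial is P(z) = 1 + 0.061z - 0.888z^2.
Invertibility requires all roots to lie outside the unit circle, i.e. |z| > 1 for every root.
Set 1 + (0.061) z + (-0.888) z^2 = 0, i.e. a z^2 + b z + c = 0 with a = -0.888, b = 0.061, c = 1.
Discriminant D = b^2 - 4ac = (0.061)^2 - 4*(-0.888)*1 = 0.003721 - (-3.552) = 3.555721.
D >= 0, so the roots are real: z = (-b +/- sqrt(D)) / (2a) = (-0.061 +/- 1.885662) / (-1.776).
  z_1 = (-0.061 + 1.885662) / (-1.776) = -1.0274,   |z_1| = 1.0274.
  z_2 = (-0.061 - 1.885662) / (-1.776) = 1.0961,   |z_2| = 1.0961.
Moduli of all roots: 1.0274, 1.0961.
All moduli strictly greater than 1? Yes.
Verdict: Invertible.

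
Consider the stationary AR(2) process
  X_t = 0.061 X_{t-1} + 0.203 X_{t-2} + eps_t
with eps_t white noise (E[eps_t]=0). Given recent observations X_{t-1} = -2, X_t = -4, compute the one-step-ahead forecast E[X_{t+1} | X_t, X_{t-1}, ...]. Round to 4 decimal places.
E[X_{t+1} \mid \mathcal F_t] = -0.6500

For an AR(p) model X_t = c + sum_i phi_i X_{t-i} + eps_t, the
one-step-ahead conditional mean is
  E[X_{t+1} | X_t, ...] = c + sum_i phi_i X_{t+1-i}.
Substitute known values:
  E[X_{t+1} | ...] = (0.061) * (-4) + (0.203) * (-2)
                   = -0.6500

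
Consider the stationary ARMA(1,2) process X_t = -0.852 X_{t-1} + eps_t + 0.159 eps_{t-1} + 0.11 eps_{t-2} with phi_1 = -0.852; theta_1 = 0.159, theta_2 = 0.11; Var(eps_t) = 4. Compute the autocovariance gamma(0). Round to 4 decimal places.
\gamma(0) = 13.0807

Multiply the model equation by X_{t-k} and take expectations. With theta_0 = psi_0 = 1 and psi_j the MA(infinity) weights, this gives
  gamma(k) - sum_i phi_i gamma(k-i) = c_k,
  c_k = sigma^2 * sum_{j=k..q} theta_j psi_{j-k}   (c_k = 0 for k > q),
using gamma(-m) = gamma(m).
psi-weights needed (psi_j = theta_j + sum_i phi_i psi_{j-i}):
  psi_1 = theta_1 + phi_1 = 0.159 + (-0.852) = -0.693
  psi_2 = theta_2 + phi_1 psi_1 = 0.11 + (-0.852)(-0.693) = 0.700436
Right-hand sides:
  c_0 = sigma^2 (1 + theta_1 psi_1 + theta_2 psi_2) = 4 * (1 + (0.159)(-0.693) + (0.11)(0.700436)) = 4 * 0.966861 = 3.867444
  c_1 = sigma^2 (theta_1 + theta_2 psi_1) = 4 * (0.159 + (0.11)(-0.693)) = 0.33108
  c_2 = sigma^2 theta_2 = 4 * (0.11) = 0.44
Equations for k = 0 and k = 1 (AR order 1):
  gamma(0) = phi_1 gamma(1) + c_0
  gamma(1) = phi_1 gamma(0) + c_1
Substituting the second into the first: gamma(0) (1 - phi_1^2) = c_0 + phi_1 c_1, so
  gamma(0) = (c_0 + phi_1 c_1) / (1 - phi_1^2) = (3.867444 + (-0.852)(0.33108)) / (1 - (-0.852)^2) = 3.585364 / 0.274096 = 13.080686.
Therefore gamma(0) = 13.0807 (to 4 decimal places).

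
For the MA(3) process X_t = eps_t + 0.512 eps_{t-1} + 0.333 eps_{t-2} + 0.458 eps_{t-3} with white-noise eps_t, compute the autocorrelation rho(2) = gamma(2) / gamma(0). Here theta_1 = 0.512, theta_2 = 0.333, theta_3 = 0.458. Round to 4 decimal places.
\rho(2) = 0.3585

For an MA(q) process with theta_0 = 1, the autocovariance is
  gamma(k) = sigma^2 * sum_{i=0..q-k} theta_i * theta_{i+k},
and rho(k) = gamma(k) / gamma(0). Sigma^2 cancels.
  numerator   = (1)*(0.333) + (0.512)*(0.458) = 0.567496.
  denominator = (1)^2 + (0.512)^2 + (0.333)^2 + (0.458)^2 = 1.582797.
  rho(2) = 0.567496 / 1.582797 = 0.3585.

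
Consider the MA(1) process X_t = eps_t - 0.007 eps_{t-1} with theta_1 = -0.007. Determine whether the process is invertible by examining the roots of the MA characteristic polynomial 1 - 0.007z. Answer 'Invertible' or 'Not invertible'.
\text{Invertible}

The MA(q) characteristic polynomial is P(z) = 1 - 0.007z.
Invertibility requires all roots to lie outside the unit circle, i.e. |z| > 1 for every root.
This is linear in z: 1 + (-0.007) z = 0  =>  z = -1/(-0.007) = 142.857143,  |z| = 142.857143.
Moduli of all roots: 142.8571.
All moduli strictly greater than 1? Yes.
Verdict: Invertible.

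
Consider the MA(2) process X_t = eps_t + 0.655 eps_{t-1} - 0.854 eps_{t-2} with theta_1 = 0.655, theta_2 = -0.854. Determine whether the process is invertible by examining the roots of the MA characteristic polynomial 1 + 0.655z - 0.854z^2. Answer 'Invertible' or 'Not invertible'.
\text{Not invertible}

The MA(q) characteristic polynomial is P(z) = 1 + 0.655z - 0.854z^2.
Invertibility requires all roots to lie outside the unit circle, i.e. |z| > 1 for every root.
Set 1 + (0.655) z + (-0.854) z^2 = 0, i.e. a z^2 + b z + c = 0 with a = -0.854, b = 0.655, c = 1.
Discriminant D = b^2 - 4ac = (0.655)^2 - 4*(-0.854)*1 = 0.429025 - (-3.416) = 3.845025.
D >= 0, so the roots are real: z = (-b +/- sqrt(D)) / (2a) = (-0.655 +/- 1.960874) / (-1.708).
  z_1 = (-0.655 + 1.960874) / (-1.708) = -0.7646,   |z_1| = 0.7646.
  z_2 = (-0.655 - 1.960874) / (-1.708) = 1.5315,   |z_2| = 1.5315.
Moduli of all roots: 0.7646, 1.5315.
All moduli strictly greater than 1? No.
Verdict: Not invertible.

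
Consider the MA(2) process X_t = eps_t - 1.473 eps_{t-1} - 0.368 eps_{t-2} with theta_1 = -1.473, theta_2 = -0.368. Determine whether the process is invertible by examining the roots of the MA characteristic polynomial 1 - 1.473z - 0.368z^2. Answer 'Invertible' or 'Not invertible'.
\text{Not invertible}

The MA(q) characteristic polynomial is P(z) = 1 - 1.473z - 0.368z^2.
Invertibility requires all roots to lie outside the unit circle, i.e. |z| > 1 for every root.
Set 1 + (-1.473) z + (-0.368) z^2 = 0, i.e. a z^2 + b z + c = 0 with a = -0.368, b = -1.473, c = 1.
Discriminant D = b^2 - 4ac = (-1.473)^2 - 4*(-0.368)*1 = 2.169729 - (-1.472) = 3.641729.
D >= 0, so the roots are real: z = (-b +/- sqrt(D)) / (2a) = (1.473 +/- 1.908331) / (-0.736).
  z_1 = (1.473 + 1.908331) / (-0.736) = -4.5942,   |z_1| = 4.5942.
  z_2 = (1.473 - 1.908331) / (-0.736) = 0.5915,   |z_2| = 0.5915.
Moduli of all roots: 4.5942, 0.5915.
All moduli strictly greater than 1? No.
Verdict: Not invertible.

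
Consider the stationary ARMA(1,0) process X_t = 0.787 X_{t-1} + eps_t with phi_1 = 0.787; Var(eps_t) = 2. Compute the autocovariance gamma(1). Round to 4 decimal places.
\gamma(1) = 4.1352

Multiply the model equation by X_{t-k} and take expectations. With theta_0 = psi_0 = 1 and psi_j the MA(infinity) weights, this gives
  gamma(k) - sum_i phi_i gamma(k-i) = c_k,
  c_k = sigma^2 * sum_{j=k..q} theta_j psi_{j-k}   (c_k = 0 for k > q),
using gamma(-m) = gamma(m).
Pure AR (q = 0): c_0 = sigma^2 = 2, c_k = 0 for k >= 1.
Equations for k = 0 and k = 1 (AR order 1):
  gamma(0) = phi_1 gamma(1) + c_0
  gamma(1) = phi_1 gamma(0) + c_1
Substituting the second into the first: gamma(0) (1 - phi_1^2) = c_0 + phi_1 c_1, so
  gamma(0) = c_0 / (1 - phi_1^2) = 2 / (1 - (0.787)^2) = 2 / 0.380631 = 5.254433.
  gamma(1) = phi_1 gamma(0) = (0.787)(5.254433) = 4.135239.
Therefore gamma(1) = 4.1352 (to 4 decimal places).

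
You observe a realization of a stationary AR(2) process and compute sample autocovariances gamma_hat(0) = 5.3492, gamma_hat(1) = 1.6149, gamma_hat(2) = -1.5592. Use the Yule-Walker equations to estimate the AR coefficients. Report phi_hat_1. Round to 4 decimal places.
\hat\phi_{1} = 0.4290

The Yule-Walker equations for an AR(p) process read, in matrix form,
  Gamma_p phi = r_p,   with   (Gamma_p)_{ij} = gamma(|i - j|),
                       (r_p)_i = gamma(i),   i,j = 1..p.
Substitute the sample gammas (Toeplitz matrix and right-hand side of size 2):
  Gamma_p = [[5.3492, 1.6149], [1.6149, 5.3492]]
  r_p     = [1.6149, -1.5592]
Written out:
  5.3492 phi_1 + 1.6149 phi_2 = 1.6149
  1.6149 phi_1 + 5.3492 phi_2 = -1.5592
Solve by Cramer's rule:
  det = gamma(0)^2 - gamma(1)^2 = (5.3492)^2 - (1.6149)^2 = 28.61394064 - 2.60790201 = 26.00603863
  phi_hat_1 = [gamma(1) gamma(0) - gamma(1) gamma(2)] / det = [(1.6149)(5.3492) - (1.6149)(-1.5592)] / 26.00603863 = 11.15637516 / 26.00603863 = 0.429
  phi_hat_2 = [gamma(0) gamma(2) - gamma(1)^2] / det = [(5.3492)(-1.5592) - (1.6149)^2] / 26.00603863 = -10.94837465 / 26.00603863 = -0.421
So phi_hat = [0.4290, -0.4210].
Therefore phi_hat_1 = 0.4290.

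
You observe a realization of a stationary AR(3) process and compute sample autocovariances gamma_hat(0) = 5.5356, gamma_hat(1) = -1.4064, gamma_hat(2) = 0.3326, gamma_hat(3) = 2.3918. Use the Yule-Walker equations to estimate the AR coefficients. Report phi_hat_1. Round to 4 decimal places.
\hat\phi_{1} = -0.2530

The Yule-Walker equations for an AR(p) process read, in matrix form,
  Gamma_p phi = r_p,   with   (Gamma_p)_{ij} = gamma(|i - j|),
                       (r_p)_i = gamma(i),   i,j = 1..p.
Substitute the sample gammas (Toeplitz matrix and right-hand side of size 3):
  Gamma_p = [[5.5356, -1.4064, 0.3326], [-1.4064, 5.5356, -1.4064], [0.3326, -1.4064, 5.5356]]
  r_p     = [-1.4064, 0.3326, 2.3918]
Written out (R1..R3):
  (R1) 5.5356 phi_1 - 1.4064 phi_2 + 0.3326 phi_3 = -1.4064
  (R2) -1.4064 phi_1 + 5.5356 phi_2 - 1.4064 phi_3 = 0.3326
  (R3) 0.3326 phi_1 - 1.4064 phi_2 + 5.5356 phi_3 = 2.3918
Gaussian elimination:
  R2 <- R2 - (-1.4064/5.5356) R1 = R2 - (-0.254065) R1:  5.178284 phi_2 - 1.321898 phi_3 = -0.024716
  R3 <- R3 - (0.3326/5.5356) R1 = R3 - (0.060084) R1:  -1.321898 phi_2 + 5.515616 phi_3 = 2.476302
  R3 <- R3 - (-1.321898/5.178284) R2 = R3 - (-0.255277) R2:  5.178166 phi_3 = 2.469992
Back-substitution:
  phi_hat_3 = 2.469992 / 5.178166 = 0.477001
  phi_hat_2 = (-0.024716 - (-1.321898)(0.477001)) / 5.178284 = 0.116995
  phi_hat_1 = (-1.4064 - (-1.4064)(0.116995) - (0.3326)(0.477001)) / 5.5356 = -0.253001
So phi_hat = [-0.2530, 0.1170, 0.4770].
Therefore phi_hat_1 = -0.2530.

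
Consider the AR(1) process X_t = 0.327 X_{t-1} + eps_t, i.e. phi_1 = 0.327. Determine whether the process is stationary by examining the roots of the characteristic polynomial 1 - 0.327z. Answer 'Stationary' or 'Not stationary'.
\text{Stationary}

The AR(p) characteristic polynomial is P(z) = 1 - 0.327z.
Stationarity requires all roots to lie outside the unit circle, i.e. |z| > 1 for every root.
This is linear in z: 1 + (-0.327) z = 0  =>  z = -1/(-0.327) = 3.058104,  |z| = 3.058104.
Moduli of all roots: 3.0581.
All moduli strictly greater than 1? Yes.
Verdict: Stationary.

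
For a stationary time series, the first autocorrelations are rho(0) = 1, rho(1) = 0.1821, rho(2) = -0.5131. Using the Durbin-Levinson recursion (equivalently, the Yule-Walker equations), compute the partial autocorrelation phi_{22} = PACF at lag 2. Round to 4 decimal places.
\phi_{22} = -0.5650

The PACF at lag k is phi_{kk}, the last component of the solution
to the Yule-Walker system G_k phi = r_k where
  (G_k)_{ij} = rho(|i - j|), (r_k)_i = rho(i), i,j = 1..k.
Equivalently, Durbin-Levinson gives phi_{kk} iteratively:
  phi_{11} = rho(1)
  phi_{kk} = [rho(k) - sum_{j=1..k-1} phi_{k-1,j} rho(k-j)]
            / [1 - sum_{j=1..k-1} phi_{k-1,j} rho(j)],
  phi_{k,j} = phi_{k-1,j} - phi_{kk} phi_{k-1,k-j},  j = 1..k-1.
Step k = 1:
  phi_11 = rho(1) = 0.1821.
Step k = 2:
  phi_22 = [rho(2) - phi_11 rho(1)] / [1 - phi_11 rho(1)] = [-0.5131 - (0.1821)(0.1821)] / [1 - (0.1821)(0.1821)]
         = -0.54626041 / 0.96683959 = -0.565.
Therefore phi_{22} = -0.5650.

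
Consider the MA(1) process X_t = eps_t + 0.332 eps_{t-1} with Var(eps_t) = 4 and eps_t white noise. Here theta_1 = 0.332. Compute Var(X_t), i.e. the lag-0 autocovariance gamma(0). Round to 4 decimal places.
\gamma(0) = 4.4409

For an MA(q) process X_t = eps_t + sum_i theta_i eps_{t-i} with
Var(eps_t) = sigma^2, the variance is
  gamma(0) = sigma^2 * (1 + sum_i theta_i^2).
  sum_i theta_i^2 = (0.332)^2 = 0.110224.
  gamma(0) = 4 * (1 + 0.110224) = 4 * 1.110224 = 4.440896, which rounds to 4.4409.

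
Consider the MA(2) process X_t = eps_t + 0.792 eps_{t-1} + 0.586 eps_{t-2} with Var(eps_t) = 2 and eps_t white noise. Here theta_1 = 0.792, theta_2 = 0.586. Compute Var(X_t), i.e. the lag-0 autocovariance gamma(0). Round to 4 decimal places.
\gamma(0) = 3.9413

For an MA(q) process X_t = eps_t + sum_i theta_i eps_{t-i} with
Var(eps_t) = sigma^2, the variance is
  gamma(0) = sigma^2 * (1 + sum_i theta_i^2).
  sum_i theta_i^2 = (0.792)^2 + (0.586)^2 = 0.627264 + 0.343396 = 0.97066.
  gamma(0) = 2 * (1 + 0.97066) = 2 * 1.97066 = 3.94132, which rounds to 3.9413.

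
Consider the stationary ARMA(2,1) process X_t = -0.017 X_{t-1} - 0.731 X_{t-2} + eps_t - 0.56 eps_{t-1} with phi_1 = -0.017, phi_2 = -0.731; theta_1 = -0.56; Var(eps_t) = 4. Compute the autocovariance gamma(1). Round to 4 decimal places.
\gamma(1) = -1.4058

Multiply the model equation by X_{t-k} and take expectations. With theta_0 = psi_0 = 1 and psi_j the MA(infinity) weights, this gives
  gamma(k) - sum_i phi_i gamma(k-i) = c_k,
  c_k = sigma^2 * sum_{j=k..q} theta_j psi_{j-k}   (c_k = 0 for k > q),
using gamma(-m) = gamma(m).
psi-weights needed (psi_j = theta_j + sum_i phi_i psi_{j-i}):
  psi_1 = theta_1 + phi_1 = -0.56 + (-0.017) = -0.577
Right-hand sides:
  c_0 = sigma^2 (1 + theta_1 psi_1) = 4 * (1 + (-0.56)(-0.577)) = 4 * 1.32312 = 5.29248
  c_1 = sigma^2 theta_1 = 4 * (-0.56) = -2.24
  c_2 = 0
Equations for k = 0, 1, 2 (AR order 2, c_2 = 0):
  (E0) gamma(0) = phi_1 gamma(1) + phi_2 gamma(2) + c_0
  (E1) gamma(1) = phi_1 gamma(0) + phi_2 gamma(1) + c_1
  (E2) gamma(2) = phi_1 gamma(1) + phi_2 gamma(0)
From (E1): gamma(1) = A gamma(0) + B with
  A = phi_1 / (1 - phi_2) = -0.017 / 1.731 = -0.009821,   B = c_1 / (1 - phi_2) = -2.24 / 1.731 = -1.29405.
Insert (E2) into (E0): gamma(0) (1 - phi_2^2) = phi_1 (1 + phi_2) gamma(1) + c_0.
  phi_1 (1 + phi_2) = (-0.017)(0.269) = -0.004573,   1 - phi_2^2 = 0.465639.
Replace gamma(1) by A gamma(0) + B and collect gamma(0):
  gamma(0) [0.465639 - (-0.004573)(-0.009821)] = (-0.004573)(-1.29405) + 5.29248
  gamma(0) * 0.465594 = 5.298398
  gamma(0) = 5.298398 / 0.465594 = 11.379865.
  gamma(1) = A gamma(0) + B = (-0.009821)(11.379865) + (-1.29405) = -1.40581.
Therefore gamma(1) = -1.4058 (to 4 decimal places).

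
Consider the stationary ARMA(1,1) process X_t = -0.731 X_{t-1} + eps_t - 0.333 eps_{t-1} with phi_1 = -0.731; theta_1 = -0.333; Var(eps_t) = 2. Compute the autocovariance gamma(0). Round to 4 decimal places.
\gamma(0) = 6.8625

Multiply the model equation by X_{t-k} and take expectations. With theta_0 = psi_0 = 1 and psi_j the MA(infinity) weights, this gives
  gamma(k) - sum_i phi_i gamma(k-i) = c_k,
  c_k = sigma^2 * sum_{j=k..q} theta_j psi_{j-k}   (c_k = 0 for k > q),
using gamma(-m) = gamma(m).
psi-weights needed (psi_j = theta_j + sum_i phi_i psi_{j-i}):
  psi_1 = theta_1 + phi_1 = -0.333 + (-0.731) = -1.064
Right-hand sides:
  c_0 = sigma^2 (1 + theta_1 psi_1) = 2 * (1 + (-0.333)(-1.064)) = 2 * 1.354312 = 2.708624
  c_1 = sigma^2 theta_1 = 2 * (-0.333) = -0.666
  c_2 = 0
Equations for k = 0 and k = 1 (AR order 1):
  gamma(0) = phi_1 gamma(1) + c_0
  gamma(1) = phi_1 gamma(0) + c_1
Substituting the second into the first: gamma(0) (1 - phi_1^2) = c_0 + phi_1 c_1, so
  gamma(0) = (c_0 + phi_1 c_1) / (1 - phi_1^2) = (2.708624 + (-0.731)(-0.666)) / (1 - (-0.731)^2) = 3.19547 / 0.465639 = 6.862548.
Therefore gamma(0) = 6.8625 (to 4 decimal places).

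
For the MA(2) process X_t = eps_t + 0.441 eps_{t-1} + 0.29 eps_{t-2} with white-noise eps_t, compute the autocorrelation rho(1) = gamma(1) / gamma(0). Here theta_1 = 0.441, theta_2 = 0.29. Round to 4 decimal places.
\rho(1) = 0.4449

For an MA(q) process with theta_0 = 1, the autocovariance is
  gamma(k) = sigma^2 * sum_{i=0..q-k} theta_i * theta_{i+k},
and rho(k) = gamma(k) / gamma(0). Sigma^2 cancels.
  numerator   = (1)*(0.441) + (0.441)*(0.29) = 0.56889.
  denominator = (1)^2 + (0.441)^2 + (0.29)^2 = 1.278581.
  rho(1) = 0.56889 / 1.278581 = 0.4449.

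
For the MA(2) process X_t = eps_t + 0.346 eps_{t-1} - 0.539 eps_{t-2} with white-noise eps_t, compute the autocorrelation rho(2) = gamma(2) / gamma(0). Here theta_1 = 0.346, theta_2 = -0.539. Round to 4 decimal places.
\rho(2) = -0.3822

For an MA(q) process with theta_0 = 1, the autocovariance is
  gamma(k) = sigma^2 * sum_{i=0..q-k} theta_i * theta_{i+k},
and rho(k) = gamma(k) / gamma(0). Sigma^2 cancels.
  numerator   = (1)*(-0.539) = -0.539.
  denominator = (1)^2 + (0.346)^2 + (-0.539)^2 = 1.410237.
  rho(2) = -0.539 / 1.410237 = -0.3822.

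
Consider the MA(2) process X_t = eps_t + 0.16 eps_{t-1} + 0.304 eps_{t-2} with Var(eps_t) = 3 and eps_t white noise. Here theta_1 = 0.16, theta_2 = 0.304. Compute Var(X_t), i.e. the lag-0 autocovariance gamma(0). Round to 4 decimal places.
\gamma(0) = 3.3540

For an MA(q) process X_t = eps_t + sum_i theta_i eps_{t-i} with
Var(eps_t) = sigma^2, the variance is
  gamma(0) = sigma^2 * (1 + sum_i theta_i^2).
  sum_i theta_i^2 = (0.16)^2 + (0.304)^2 = 0.0256 + 0.092416 = 0.118016.
  gamma(0) = 3 * (1 + 0.118016) = 3 * 1.118016 = 3.354048, which rounds to 3.3540.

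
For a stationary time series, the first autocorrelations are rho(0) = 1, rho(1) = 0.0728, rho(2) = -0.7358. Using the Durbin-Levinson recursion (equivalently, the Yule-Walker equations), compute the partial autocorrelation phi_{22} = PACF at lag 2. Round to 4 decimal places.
\phi_{22} = -0.7450

The PACF at lag k is phi_{kk}, the last component of the solution
to the Yule-Walker system G_k phi = r_k where
  (G_k)_{ij} = rho(|i - j|), (r_k)_i = rho(i), i,j = 1..k.
Equivalently, Durbin-Levinson gives phi_{kk} iteratively:
  phi_{11} = rho(1)
  phi_{kk} = [rho(k) - sum_{j=1..k-1} phi_{k-1,j} rho(k-j)]
            / [1 - sum_{j=1..k-1} phi_{k-1,j} rho(j)],
  phi_{k,j} = phi_{k-1,j} - phi_{kk} phi_{k-1,k-j},  j = 1..k-1.
Step k = 1:
  phi_11 = rho(1) = 0.0728.
Step k = 2:
  phi_22 = [rho(2) - phi_11 rho(1)] / [1 - phi_11 rho(1)] = [-0.7358 - (0.0728)(0.0728)] / [1 - (0.0728)(0.0728)]
         = -0.74109984 / 0.99470016 = -0.745.
Therefore phi_{22} = -0.7450.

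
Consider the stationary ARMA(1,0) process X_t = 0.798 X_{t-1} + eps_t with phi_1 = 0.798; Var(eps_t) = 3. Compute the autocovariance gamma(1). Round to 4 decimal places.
\gamma(1) = 6.5915

Multiply the model equation by X_{t-k} and take expectations. With theta_0 = psi_0 = 1 and psi_j the MA(infinity) weights, this gives
  gamma(k) - sum_i phi_i gamma(k-i) = c_k,
  c_k = sigma^2 * sum_{j=k..q} theta_j psi_{j-k}   (c_k = 0 for k > q),
using gamma(-m) = gamma(m).
Pure AR (q = 0): c_0 = sigma^2 = 3, c_k = 0 for k >= 1.
Equations for k = 0 and k = 1 (AR order 1):
  gamma(0) = phi_1 gamma(1) + c_0
  gamma(1) = phi_1 gamma(0) + c_1
Substituting the second into the first: gamma(0) (1 - phi_1^2) = c_0 + phi_1 c_1, so
  gamma(0) = c_0 / (1 - phi_1^2) = 3 / (1 - (0.798)^2) = 3 / 0.363196 = 8.260003.
  gamma(1) = phi_1 gamma(0) = (0.798)(8.260003) = 6.591482.
Therefore gamma(1) = 6.5915 (to 4 decimal places).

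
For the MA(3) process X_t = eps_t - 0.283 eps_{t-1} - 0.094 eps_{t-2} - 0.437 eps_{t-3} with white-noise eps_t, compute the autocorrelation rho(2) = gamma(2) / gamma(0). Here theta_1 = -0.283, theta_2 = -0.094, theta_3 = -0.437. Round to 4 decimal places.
\rho(2) = 0.0232

For an MA(q) process with theta_0 = 1, the autocovariance is
  gamma(k) = sigma^2 * sum_{i=0..q-k} theta_i * theta_{i+k},
and rho(k) = gamma(k) / gamma(0). Sigma^2 cancels.
  numerator   = (1)*(-0.094) + (-0.283)*(-0.437) = 0.029671.
  denominator = (1)^2 + (-0.283)^2 + (-0.094)^2 + (-0.437)^2 = 1.279894.
  rho(2) = 0.029671 / 1.279894 = 0.0232.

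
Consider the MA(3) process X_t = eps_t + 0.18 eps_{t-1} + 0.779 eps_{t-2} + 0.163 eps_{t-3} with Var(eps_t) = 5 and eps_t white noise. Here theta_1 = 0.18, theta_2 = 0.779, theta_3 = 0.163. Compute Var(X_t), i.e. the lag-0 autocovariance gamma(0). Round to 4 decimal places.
\gamma(0) = 8.3291

For an MA(q) process X_t = eps_t + sum_i theta_i eps_{t-i} with
Var(eps_t) = sigma^2, the variance is
  gamma(0) = sigma^2 * (1 + sum_i theta_i^2).
  sum_i theta_i^2 = (0.18)^2 + (0.779)^2 + (0.163)^2 = 0.0324 + 0.606841 + 0.026569 = 0.66581.
  gamma(0) = 5 * (1 + 0.66581) = 5 * 1.66581 = 8.32905, which rounds to 8.3291.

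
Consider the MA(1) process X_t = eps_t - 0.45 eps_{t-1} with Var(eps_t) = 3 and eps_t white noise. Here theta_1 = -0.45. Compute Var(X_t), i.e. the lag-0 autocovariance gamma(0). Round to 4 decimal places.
\gamma(0) = 3.6075

For an MA(q) process X_t = eps_t + sum_i theta_i eps_{t-i} with
Var(eps_t) = sigma^2, the variance is
  gamma(0) = sigma^2 * (1 + sum_i theta_i^2).
  sum_i theta_i^2 = (-0.45)^2 = 0.2025.
  gamma(0) = 3 * (1 + 0.2025) = 3 * 1.2025 = 3.6075.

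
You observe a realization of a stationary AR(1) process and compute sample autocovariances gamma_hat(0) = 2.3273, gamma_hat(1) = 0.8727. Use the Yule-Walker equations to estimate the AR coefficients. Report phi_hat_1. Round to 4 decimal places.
\hat\phi_{1} = 0.3750

The Yule-Walker equations for an AR(p) process read, in matrix form,
  Gamma_p phi = r_p,   with   (Gamma_p)_{ij} = gamma(|i - j|),
                       (r_p)_i = gamma(i),   i,j = 1..p.
Substitute the sample gammas (Toeplitz matrix and right-hand side of size 1):
  Gamma_p = [[2.3273]]
  r_p     = [0.8727]
With p = 1 this is the single equation gamma(0) phi_1 = gamma(1):
  phi_hat_1 = gamma(1) / gamma(0) = 0.8727 / 2.3273 = 0.3750.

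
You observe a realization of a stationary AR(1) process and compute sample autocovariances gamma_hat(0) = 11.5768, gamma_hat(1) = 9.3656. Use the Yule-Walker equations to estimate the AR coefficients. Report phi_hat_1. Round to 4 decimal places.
\hat\phi_{1} = 0.8090

The Yule-Walker equations for an AR(p) process read, in matrix form,
  Gamma_p phi = r_p,   with   (Gamma_p)_{ij} = gamma(|i - j|),
                       (r_p)_i = gamma(i),   i,j = 1..p.
Substitute the sample gammas (Toeplitz matrix and right-hand side of size 1):
  Gamma_p = [[11.5768]]
  r_p     = [9.3656]
With p = 1 this is the single equation gamma(0) phi_1 = gamma(1):
  phi_hat_1 = gamma(1) / gamma(0) = 9.3656 / 11.5768 = 0.8090.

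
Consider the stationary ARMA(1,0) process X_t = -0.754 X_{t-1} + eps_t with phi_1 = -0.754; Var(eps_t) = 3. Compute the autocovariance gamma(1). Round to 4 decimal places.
\gamma(1) = -5.2424

Multiply the model equation by X_{t-k} and take expectations. With theta_0 = psi_0 = 1 and psi_j the MA(infinity) weights, this gives
  gamma(k) - sum_i phi_i gamma(k-i) = c_k,
  c_k = sigma^2 * sum_{j=k..q} theta_j psi_{j-k}   (c_k = 0 for k > q),
using gamma(-m) = gamma(m).
Pure AR (q = 0): c_0 = sigma^2 = 3, c_k = 0 for k >= 1.
Equations for k = 0 and k = 1 (AR order 1):
  gamma(0) = phi_1 gamma(1) + c_0
  gamma(1) = phi_1 gamma(0) + c_1
Substituting the second into the first: gamma(0) (1 - phi_1^2) = c_0 + phi_1 c_1, so
  gamma(0) = c_0 / (1 - phi_1^2) = 3 / (1 - (-0.754)^2) = 3 / 0.431484 = 6.952749.
  gamma(1) = phi_1 gamma(0) = (-0.754)(6.952749) = -5.242373.
Therefore gamma(1) = -5.2424 (to 4 decimal places).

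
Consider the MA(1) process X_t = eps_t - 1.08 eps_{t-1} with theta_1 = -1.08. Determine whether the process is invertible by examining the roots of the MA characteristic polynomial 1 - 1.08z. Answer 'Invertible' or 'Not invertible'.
\text{Not invertible}

The MA(q) characteristic polynomial is P(z) = 1 - 1.08z.
Invertibility requires all roots to lie outside the unit circle, i.e. |z| > 1 for every root.
This is linear in z: 1 + (-1.08) z = 0  =>  z = -1/(-1.08) = 0.925926,  |z| = 0.925926.
Moduli of all roots: 0.9259.
All moduli strictly greater than 1? No.
Verdict: Not invertible.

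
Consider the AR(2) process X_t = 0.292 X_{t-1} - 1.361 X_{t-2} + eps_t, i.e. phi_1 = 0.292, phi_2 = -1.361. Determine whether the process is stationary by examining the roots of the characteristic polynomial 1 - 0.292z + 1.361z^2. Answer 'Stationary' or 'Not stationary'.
\text{Not stationary}

The AR(p) characteristic polynomial is P(z) = 1 - 0.292z + 1.361z^2.
Stationarity requires all roots to lie outside the unit circle, i.e. |z| > 1 for every root.
Set 1 + (-0.292) z + (1.361) z^2 = 0, i.e. a z^2 + b z + c = 0 with a = 1.361, b = -0.292, c = 1.
Discriminant D = b^2 - 4ac = (-0.292)^2 - 4*(1.361)*1 = 0.085264 - (5.444) = -5.358736.
D < 0, so the roots are the complex-conjugate pair z = (-b +/- i sqrt(-D)) / (2a) = 0.1073 +/- 0.8504i.
For a conjugate pair |z|^2 = z * conj(z) = (product of roots) = c/a = 1/(1.361) = 0.734754, so |z| = sqrt(0.734754) = 0.8572 for both roots.
Moduli of all roots: 0.8572, 0.8572.
All moduli strictly greater than 1? No.
Verdict: Not stationary.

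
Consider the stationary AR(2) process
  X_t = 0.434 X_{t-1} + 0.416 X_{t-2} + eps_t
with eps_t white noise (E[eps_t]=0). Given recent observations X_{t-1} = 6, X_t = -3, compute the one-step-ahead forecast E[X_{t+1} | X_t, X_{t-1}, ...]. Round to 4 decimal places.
E[X_{t+1} \mid \mathcal F_t] = 1.1940

For an AR(p) model X_t = c + sum_i phi_i X_{t-i} + eps_t, the
one-step-ahead conditional mean is
  E[X_{t+1} | X_t, ...] = c + sum_i phi_i X_{t+1-i}.
Substitute known values:
  E[X_{t+1} | ...] = (0.434) * (-3) + (0.416) * (6)
                   = 1.1940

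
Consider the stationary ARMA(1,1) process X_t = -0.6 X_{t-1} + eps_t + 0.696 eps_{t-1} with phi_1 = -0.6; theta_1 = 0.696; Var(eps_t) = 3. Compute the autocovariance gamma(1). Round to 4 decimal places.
\gamma(1) = 0.2621

Multiply the model equation by X_{t-k} and take expectations. With theta_0 = psi_0 = 1 and psi_j the MA(infinity) weights, this gives
  gamma(k) - sum_i phi_i gamma(k-i) = c_k,
  c_k = sigma^2 * sum_{j=k..q} theta_j psi_{j-k}   (c_k = 0 for k > q),
using gamma(-m) = gamma(m).
psi-weights needed (psi_j = theta_j + sum_i phi_i psi_{j-i}):
  psi_1 = theta_1 + phi_1 = 0.696 + (-0.6) = 0.096
Right-hand sides:
  c_0 = sigma^2 (1 + theta_1 psi_1) = 3 * (1 + (0.696)(0.096)) = 3 * 1.066816 = 3.200448
  c_1 = sigma^2 theta_1 = 3 * (0.696) = 2.088
  c_2 = 0
Equations for k = 0 and k = 1 (AR order 1):
  gamma(0) = phi_1 gamma(1) + c_0
  gamma(1) = phi_1 gamma(0) + c_1
Substituting the second into the first: gamma(0) (1 - phi_1^2) = c_0 + phi_1 c_1, so
  gamma(0) = (c_0 + phi_1 c_1) / (1 - phi_1^2) = (3.200448 + (-0.6)(2.088)) / (1 - (-0.6)^2) = 1.947648 / 0.64 = 3.0432.
  gamma(1) = phi_1 gamma(0) + c_1 = (-0.6)(3.0432) + (2.088) = 0.26208.
Therefore gamma(1) = 0.2621 (to 4 decimal places).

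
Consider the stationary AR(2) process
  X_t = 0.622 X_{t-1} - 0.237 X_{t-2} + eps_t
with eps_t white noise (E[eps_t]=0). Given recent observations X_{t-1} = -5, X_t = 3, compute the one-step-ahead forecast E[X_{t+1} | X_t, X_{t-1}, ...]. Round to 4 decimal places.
E[X_{t+1} \mid \mathcal F_t] = 3.0510

For an AR(p) model X_t = c + sum_i phi_i X_{t-i} + eps_t, the
one-step-ahead conditional mean is
  E[X_{t+1} | X_t, ...] = c + sum_i phi_i X_{t+1-i}.
Substitute known values:
  E[X_{t+1} | ...] = (0.622) * (3) + (-0.237) * (-5)
                   = 3.0510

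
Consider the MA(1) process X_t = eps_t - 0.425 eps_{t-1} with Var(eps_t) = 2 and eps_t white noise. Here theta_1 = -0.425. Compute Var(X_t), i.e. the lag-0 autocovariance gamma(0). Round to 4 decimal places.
\gamma(0) = 2.3613

For an MA(q) process X_t = eps_t + sum_i theta_i eps_{t-i} with
Var(eps_t) = sigma^2, the variance is
  gamma(0) = sigma^2 * (1 + sum_i theta_i^2).
  sum_i theta_i^2 = (-0.425)^2 = 0.180625.
  gamma(0) = 2 * (1 + 0.180625) = 2 * 1.180625 = 2.36125, which rounds to 2.3613.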